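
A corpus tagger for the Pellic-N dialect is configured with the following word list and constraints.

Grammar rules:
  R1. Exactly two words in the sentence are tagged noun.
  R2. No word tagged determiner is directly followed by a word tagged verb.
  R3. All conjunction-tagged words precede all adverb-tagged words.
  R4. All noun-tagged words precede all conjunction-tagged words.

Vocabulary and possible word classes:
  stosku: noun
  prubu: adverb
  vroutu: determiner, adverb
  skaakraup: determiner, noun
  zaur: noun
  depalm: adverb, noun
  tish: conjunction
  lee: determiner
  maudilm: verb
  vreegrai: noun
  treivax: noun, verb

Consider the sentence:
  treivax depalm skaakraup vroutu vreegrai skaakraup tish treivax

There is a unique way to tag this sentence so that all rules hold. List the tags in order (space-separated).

verb noun determiner determiner noun determiner conjunction verb

Candidates per position — 1:treivax {noun,verb}; 2:depalm {adverb,noun}; 3:skaakraup {determiner,noun}; 4:vroutu {determiner,adverb}; 5:vreegrai {noun}; 6:skaakraup {determiner,noun}; 7:tish {conjunction}; 8:treivax {noun,verb}.
Word 2 cannot be adverb — rule 3 would then fail for every completion. It is noun.
Word 3 cannot be noun — rule 1 would then fail for every completion. It is determiner.
Word 4 cannot be adverb — rule 3 would then fail for every completion. It is determiner.
Word 6 cannot be noun — rule 1 would then fail for every completion. It is determiner.
Word 8 cannot be noun — rule 1 would then fail for every completion. It is verb.
Word 1 cannot be noun — rule 1 would then fail for every completion. It is verb.
So the tagging must be: verb noun determiner determiner noun determiner conjunction verb.
Verifying each rule — rule 1 holds; rule 2 holds; rule 3 holds; rule 4 holds.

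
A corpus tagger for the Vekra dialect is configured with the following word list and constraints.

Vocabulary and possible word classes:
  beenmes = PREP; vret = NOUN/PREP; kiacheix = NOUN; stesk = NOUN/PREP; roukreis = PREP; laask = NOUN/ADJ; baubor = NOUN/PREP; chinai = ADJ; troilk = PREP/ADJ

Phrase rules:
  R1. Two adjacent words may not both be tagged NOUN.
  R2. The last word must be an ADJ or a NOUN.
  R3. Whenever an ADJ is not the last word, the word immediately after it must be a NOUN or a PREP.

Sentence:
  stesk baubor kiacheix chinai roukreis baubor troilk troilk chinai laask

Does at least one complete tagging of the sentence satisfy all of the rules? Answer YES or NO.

YES

Candidates per position — 1:stesk {NOUN,PREP}; 2:baubor {NOUN,PREP}; 3:kiacheix {NOUN}; 4:chinai {ADJ}; 5:roukreis {PREP}; 6:baubor {NOUN,PREP}; 7:troilk {PREP,ADJ}; 8:troilk {PREP,ADJ}; 9:chinai {ADJ}; 10:laask {NOUN,ADJ}.
One satisfying assignment: PREP PREP NOUN ADJ PREP NOUN ADJ PREP ADJ NOUN.
Check: rule 1 ok; rule 2 ok; rule 3 ok.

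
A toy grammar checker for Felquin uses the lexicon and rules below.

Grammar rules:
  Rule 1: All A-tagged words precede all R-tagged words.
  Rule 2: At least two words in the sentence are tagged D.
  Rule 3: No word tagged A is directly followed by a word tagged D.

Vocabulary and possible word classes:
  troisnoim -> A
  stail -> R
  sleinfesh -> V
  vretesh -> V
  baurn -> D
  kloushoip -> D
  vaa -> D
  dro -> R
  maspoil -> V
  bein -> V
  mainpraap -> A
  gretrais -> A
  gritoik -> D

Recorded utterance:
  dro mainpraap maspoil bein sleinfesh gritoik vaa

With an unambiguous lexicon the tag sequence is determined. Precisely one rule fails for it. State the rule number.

Fixed tagging: R A V V V D D.
Rule check: R1 ✗, R2 ✓, R3 ✓.
Only rule 1 fails.

1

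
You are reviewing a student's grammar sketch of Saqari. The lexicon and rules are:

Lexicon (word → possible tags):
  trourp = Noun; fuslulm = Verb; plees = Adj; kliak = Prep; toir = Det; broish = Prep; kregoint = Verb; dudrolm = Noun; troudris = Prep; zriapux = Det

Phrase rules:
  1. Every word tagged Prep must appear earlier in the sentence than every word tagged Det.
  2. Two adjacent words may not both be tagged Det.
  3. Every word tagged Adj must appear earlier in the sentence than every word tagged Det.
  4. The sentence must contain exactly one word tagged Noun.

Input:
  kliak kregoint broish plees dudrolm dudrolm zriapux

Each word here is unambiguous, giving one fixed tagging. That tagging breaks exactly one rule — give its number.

Fixed tagging: Prep Verb Prep Adj Noun Noun Det.
Applying the rules: R1 holds, R2 holds, R3 holds, R4 violated.
Only rule 4 fails.

4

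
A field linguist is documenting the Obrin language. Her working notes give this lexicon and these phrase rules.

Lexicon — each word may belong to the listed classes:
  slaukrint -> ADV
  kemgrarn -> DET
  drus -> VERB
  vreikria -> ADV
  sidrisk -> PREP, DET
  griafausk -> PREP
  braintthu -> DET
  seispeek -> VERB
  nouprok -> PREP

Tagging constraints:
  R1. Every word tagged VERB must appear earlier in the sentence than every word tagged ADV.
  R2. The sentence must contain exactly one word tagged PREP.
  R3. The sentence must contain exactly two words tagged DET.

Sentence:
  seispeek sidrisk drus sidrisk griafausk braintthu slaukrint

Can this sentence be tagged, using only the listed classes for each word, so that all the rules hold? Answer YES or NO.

NO

Candidates per position — 1:seispeek {VERB}; 2:sidrisk {PREP,DET}; 3:drus {VERB}; 4:sidrisk {PREP,DET}; 5:griafausk {PREP}; 6:braintthu {DET}; 7:slaukrint {ADV}.
Every candidate sequence violates at least one rule; no consistent tagging exists.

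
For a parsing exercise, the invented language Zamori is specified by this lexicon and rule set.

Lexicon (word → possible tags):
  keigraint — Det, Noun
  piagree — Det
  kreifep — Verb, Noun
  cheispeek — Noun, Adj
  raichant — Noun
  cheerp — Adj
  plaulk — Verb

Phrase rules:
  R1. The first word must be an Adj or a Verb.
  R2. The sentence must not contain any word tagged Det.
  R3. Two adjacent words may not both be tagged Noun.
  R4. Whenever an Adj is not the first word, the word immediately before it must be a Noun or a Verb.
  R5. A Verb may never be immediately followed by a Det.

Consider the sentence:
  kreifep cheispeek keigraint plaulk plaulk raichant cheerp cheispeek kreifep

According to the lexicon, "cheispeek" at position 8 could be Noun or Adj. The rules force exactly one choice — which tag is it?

Noun

Candidates per position — 1:kreifep {Verb,Noun}; 2:cheispeek {Noun,Adj}; 3:keigraint {Det,Noun}; 4:plaulk {Verb}; 5:plaulk {Verb}; 6:raichant {Noun}; 7:cheerp {Adj}; 8:cheispeek {Noun,Adj}; 9:kreifep {Verb,Noun}.
Position 1: tagging it Noun would leave rule 1 unsatisfiable, so it must be Verb.
Position 3: tagging it Det would leave rule 2 unsatisfiable, so it must be Noun.
Position 8: tagging it Adj would leave rule 4 unsatisfiable, so it must be Noun.
Position 9: tagging it Noun would leave rule 3 unsatisfiable, so it must be Verb.
Position 2: tagging it Noun would leave rule 3 unsatisfiable, so it must be Adj.
So the tagging must be: Verb Adj Noun Verb Verb Noun Adj Noun Verb.
Rule-by-rule: rule 1 ✓; rule 2 ✓; rule 3 ✓; rule 4 ✓; rule 5 ✓.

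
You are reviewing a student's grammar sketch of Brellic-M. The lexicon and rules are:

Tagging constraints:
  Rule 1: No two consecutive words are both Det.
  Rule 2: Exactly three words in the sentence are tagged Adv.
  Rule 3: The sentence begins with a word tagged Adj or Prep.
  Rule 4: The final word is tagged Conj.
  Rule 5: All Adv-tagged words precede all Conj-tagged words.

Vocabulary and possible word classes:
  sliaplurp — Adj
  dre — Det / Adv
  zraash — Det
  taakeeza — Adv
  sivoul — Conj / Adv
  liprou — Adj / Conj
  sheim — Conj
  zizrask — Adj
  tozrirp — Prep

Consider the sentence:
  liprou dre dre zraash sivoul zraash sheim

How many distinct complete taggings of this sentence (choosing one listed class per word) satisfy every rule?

1

Candidates per position — 1:liprou {Adj,Conj}; 2:dre {Det,Adv}; 3:dre {Det,Adv}; 4:zraash {Det}; 5:sivoul {Conj,Adv}; 6:zraash {Det}; 7:sheim {Conj}.
There are 16 candidate sequences in total.
The sequences that satisfy every rule: Adj Adv Adv Det Adv Det Conj.
Count = 1.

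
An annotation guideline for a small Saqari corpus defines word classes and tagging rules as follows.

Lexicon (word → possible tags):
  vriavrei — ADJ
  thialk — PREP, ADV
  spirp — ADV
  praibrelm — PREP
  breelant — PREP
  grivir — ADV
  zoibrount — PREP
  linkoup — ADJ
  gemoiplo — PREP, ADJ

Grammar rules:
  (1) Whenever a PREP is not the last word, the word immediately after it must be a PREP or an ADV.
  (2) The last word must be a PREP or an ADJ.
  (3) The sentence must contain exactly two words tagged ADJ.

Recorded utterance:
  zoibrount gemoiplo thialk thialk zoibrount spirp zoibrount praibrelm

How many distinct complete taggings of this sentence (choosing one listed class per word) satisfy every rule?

0

Candidates per position — 1:zoibrount {PREP}; 2:gemoiplo {PREP,ADJ}; 3:thialk {PREP,ADV}; 4:thialk {PREP,ADV}; 5:zoibrount {PREP}; 6:spirp {ADV}; 7:zoibrount {PREP}; 8:praibrelm {PREP}.
There are 8 candidate sequences in total.
Rule 3 cannot be satisfied by any choice of tags from the lexicon.
So there is no consistent tagging.
Count = 0.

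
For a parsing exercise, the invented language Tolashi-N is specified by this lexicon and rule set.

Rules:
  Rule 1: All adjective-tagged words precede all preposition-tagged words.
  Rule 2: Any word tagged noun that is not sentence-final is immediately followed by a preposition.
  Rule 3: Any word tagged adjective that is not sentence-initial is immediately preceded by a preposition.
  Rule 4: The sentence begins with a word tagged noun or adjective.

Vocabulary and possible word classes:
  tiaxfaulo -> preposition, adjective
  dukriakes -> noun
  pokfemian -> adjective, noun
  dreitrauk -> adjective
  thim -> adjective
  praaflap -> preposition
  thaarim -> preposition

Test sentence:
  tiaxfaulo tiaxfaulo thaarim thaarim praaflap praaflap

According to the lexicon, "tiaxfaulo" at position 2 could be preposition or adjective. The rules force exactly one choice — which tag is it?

preposition

Candidates per position — 1:tiaxfaulo {preposition,adjective}; 2:tiaxfaulo {preposition,adjective}; 3:thaarim {preposition}; 4:thaarim {preposition}; 5:praaflap {preposition}; 6:praaflap {preposition}.
If word 1 were preposition, no tagging could satisfy rule 4; so word 1 is adjective.
If word 2 were adjective, no tagging could satisfy rule 3; so word 2 is preposition.
The unique satisfying tagging is: adjective preposition preposition preposition preposition preposition.
Verifying each rule — rule 1 holds; rule 2 holds; rule 3 holds; rule 4 holds.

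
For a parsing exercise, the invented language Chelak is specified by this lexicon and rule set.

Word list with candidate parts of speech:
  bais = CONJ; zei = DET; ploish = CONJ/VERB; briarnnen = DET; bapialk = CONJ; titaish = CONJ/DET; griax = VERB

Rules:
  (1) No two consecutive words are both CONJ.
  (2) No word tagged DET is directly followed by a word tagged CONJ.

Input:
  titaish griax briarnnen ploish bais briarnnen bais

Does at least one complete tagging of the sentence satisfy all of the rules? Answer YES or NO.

NO

Candidates per position — 1:titaish {CONJ,DET}; 2:griax {VERB}; 3:briarnnen {DET}; 4:ploish {CONJ,VERB}; 5:bais {CONJ}; 6:briarnnen {DET}; 7:bais {CONJ}.
Rule 2 cannot be satisfied by any choice of tags from the lexicon.
So there is no consistent tagging.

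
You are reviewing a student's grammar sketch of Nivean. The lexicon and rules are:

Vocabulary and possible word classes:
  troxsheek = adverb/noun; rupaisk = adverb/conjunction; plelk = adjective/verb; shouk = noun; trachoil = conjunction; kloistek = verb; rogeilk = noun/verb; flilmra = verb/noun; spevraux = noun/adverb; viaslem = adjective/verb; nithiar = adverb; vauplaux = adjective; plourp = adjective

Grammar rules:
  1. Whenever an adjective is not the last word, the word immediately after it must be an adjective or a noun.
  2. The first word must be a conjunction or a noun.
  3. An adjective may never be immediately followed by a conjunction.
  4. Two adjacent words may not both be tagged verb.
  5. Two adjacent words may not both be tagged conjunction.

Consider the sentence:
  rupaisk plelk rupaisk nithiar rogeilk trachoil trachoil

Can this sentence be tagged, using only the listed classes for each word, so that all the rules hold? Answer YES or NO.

Candidates per position — 1:rupaisk {adverb,conjunction}; 2:plelk {adjective,verb}; 3:rupaisk {adverb,conjunction}; 4:nithiar {adverb}; 5:rogeilk {noun,verb}; 6:trachoil {conjunction}; 7:trachoil {conjunction}.
Rule 5 cannot be satisfied by any choice of tags from the lexicon.
So there is no consistent tagging.

NO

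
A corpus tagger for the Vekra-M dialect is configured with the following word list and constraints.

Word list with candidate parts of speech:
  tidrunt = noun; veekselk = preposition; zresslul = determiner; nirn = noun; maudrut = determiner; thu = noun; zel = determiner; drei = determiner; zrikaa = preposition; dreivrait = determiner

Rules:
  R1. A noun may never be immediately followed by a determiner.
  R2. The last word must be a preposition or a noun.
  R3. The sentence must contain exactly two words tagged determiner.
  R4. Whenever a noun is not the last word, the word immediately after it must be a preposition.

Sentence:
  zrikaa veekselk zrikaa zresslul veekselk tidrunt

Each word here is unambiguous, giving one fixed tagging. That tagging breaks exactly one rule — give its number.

3

Fixed tagging: preposition preposition preposition determiner preposition noun.
Checking each rule: R1 pass, R2 pass, R3 fail, R4 pass.
Only rule 3 fails.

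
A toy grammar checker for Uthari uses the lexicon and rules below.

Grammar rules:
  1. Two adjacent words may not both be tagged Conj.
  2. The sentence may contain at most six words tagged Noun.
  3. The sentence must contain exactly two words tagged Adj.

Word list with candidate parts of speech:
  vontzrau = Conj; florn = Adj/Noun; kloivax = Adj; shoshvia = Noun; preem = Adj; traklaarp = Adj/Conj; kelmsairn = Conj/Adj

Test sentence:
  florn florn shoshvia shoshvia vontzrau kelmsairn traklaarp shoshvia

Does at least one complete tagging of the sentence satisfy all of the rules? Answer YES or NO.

YES

Candidates per position — 1:florn {Adj,Noun}; 2:florn {Adj,Noun}; 3:shoshvia {Noun}; 4:shoshvia {Noun}; 5:vontzrau {Conj}; 6:kelmsairn {Conj,Adj}; 7:traklaarp {Adj,Conj}; 8:shoshvia {Noun}.
One satisfying assignment: Noun Adj Noun Noun Conj Adj Conj Noun.
Check: rule 1 satisfied; rule 2 satisfied; rule 3 satisfied.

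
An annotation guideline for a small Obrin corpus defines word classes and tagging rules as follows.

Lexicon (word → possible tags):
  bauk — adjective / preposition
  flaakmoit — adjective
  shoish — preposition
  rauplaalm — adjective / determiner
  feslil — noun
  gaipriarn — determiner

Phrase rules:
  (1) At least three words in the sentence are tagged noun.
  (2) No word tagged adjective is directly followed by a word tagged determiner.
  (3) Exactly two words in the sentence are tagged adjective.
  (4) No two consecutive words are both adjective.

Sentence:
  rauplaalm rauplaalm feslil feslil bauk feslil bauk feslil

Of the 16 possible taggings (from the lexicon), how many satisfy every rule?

3

Candidates per position — 1:rauplaalm {adjective,determiner}; 2:rauplaalm {adjective,determiner}; 3:feslil {noun}; 4:feslil {noun}; 5:bauk {adjective,preposition}; 6:feslil {noun}; 7:bauk {adjective,preposition}; 8:feslil {noun}.
There are 16 candidate sequences in total.
The sequences that satisfy every rule: determiner adjective noun noun adjective noun preposition noun; determiner adjective noun noun preposition noun adjective noun; determiner determiner noun noun adjective noun adjective noun.
Count = 3.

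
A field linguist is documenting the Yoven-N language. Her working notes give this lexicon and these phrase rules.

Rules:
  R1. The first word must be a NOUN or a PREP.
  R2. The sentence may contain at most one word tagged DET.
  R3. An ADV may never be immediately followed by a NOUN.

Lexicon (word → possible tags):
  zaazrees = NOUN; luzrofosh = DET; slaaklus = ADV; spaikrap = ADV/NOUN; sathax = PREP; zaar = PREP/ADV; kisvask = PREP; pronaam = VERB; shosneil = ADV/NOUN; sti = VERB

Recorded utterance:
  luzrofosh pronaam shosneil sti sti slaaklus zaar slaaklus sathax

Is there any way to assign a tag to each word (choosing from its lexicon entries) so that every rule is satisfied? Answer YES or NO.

NO

Candidates per position — 1:luzrofosh {DET}; 2:pronaam {VERB}; 3:shosneil {ADV,NOUN}; 4:sti {VERB}; 5:sti {VERB}; 6:slaaklus {ADV}; 7:zaar {PREP,ADV}; 8:slaaklus {ADV}; 9:sathax {PREP}.
Rule 1 cannot be satisfied by any choice of tags from the lexicon.
So there is no consistent tagging.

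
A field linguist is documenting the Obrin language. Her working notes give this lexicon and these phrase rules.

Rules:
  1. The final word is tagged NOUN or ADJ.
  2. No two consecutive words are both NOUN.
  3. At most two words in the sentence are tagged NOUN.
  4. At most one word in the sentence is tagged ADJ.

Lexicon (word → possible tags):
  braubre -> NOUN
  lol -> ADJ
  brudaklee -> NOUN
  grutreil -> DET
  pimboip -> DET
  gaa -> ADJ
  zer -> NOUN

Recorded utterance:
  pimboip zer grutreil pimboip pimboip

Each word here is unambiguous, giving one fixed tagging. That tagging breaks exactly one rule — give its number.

Fixed tagging: DET NOUN DET DET DET.
Rule check: R1 fail, R2 pass, R3 pass, R4 pass.
Only rule 1 fails.

1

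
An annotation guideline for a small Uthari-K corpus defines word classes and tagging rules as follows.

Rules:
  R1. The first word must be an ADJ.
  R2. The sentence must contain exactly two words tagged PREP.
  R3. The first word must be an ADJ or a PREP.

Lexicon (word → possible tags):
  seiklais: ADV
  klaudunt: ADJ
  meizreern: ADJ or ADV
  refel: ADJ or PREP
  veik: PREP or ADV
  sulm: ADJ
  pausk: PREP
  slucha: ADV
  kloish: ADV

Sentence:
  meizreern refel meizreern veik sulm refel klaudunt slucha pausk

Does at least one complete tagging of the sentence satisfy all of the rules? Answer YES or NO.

Candidates per position — 1:meizreern {ADJ,ADV}; 2:refel {ADJ,PREP}; 3:meizreern {ADJ,ADV}; 4:veik {PREP,ADV}; 5:sulm {ADJ}; 6:refel {ADJ,PREP}; 7:klaudunt {ADJ}; 8:slucha {ADV}; 9:pausk {PREP}.
One satisfying assignment: ADJ ADJ ADJ ADV ADJ PREP ADJ ADV PREP.
Checking: rule 1 ok; rule 2 ok; rule 3 ok.

YES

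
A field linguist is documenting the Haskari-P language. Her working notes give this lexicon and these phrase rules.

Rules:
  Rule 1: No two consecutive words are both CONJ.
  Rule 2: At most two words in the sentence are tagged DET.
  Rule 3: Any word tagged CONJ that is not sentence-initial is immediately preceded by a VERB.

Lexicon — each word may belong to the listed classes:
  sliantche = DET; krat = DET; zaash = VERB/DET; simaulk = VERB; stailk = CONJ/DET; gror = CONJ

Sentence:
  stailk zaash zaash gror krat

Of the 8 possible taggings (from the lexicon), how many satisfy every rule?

3

Candidates per position — 1:stailk {CONJ,DET}; 2:zaash {VERB,DET}; 3:zaash {VERB,DET}; 4:gror {CONJ}; 5:krat {DET}.
There are 8 candidate sequences in total.
The sequences that satisfy every rule: CONJ VERB VERB CONJ DET; CONJ DET VERB CONJ DET; DET VERB VERB CONJ DET.
Count = 3.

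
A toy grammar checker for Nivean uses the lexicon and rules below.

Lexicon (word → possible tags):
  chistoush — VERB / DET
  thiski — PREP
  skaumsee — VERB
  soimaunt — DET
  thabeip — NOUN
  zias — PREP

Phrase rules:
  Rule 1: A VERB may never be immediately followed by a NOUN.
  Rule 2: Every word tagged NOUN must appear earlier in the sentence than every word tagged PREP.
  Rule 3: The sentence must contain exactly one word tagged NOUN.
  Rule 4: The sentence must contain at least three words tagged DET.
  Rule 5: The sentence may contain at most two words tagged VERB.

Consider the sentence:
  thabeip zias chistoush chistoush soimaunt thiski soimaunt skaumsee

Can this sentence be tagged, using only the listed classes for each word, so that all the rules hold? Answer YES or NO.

YES

Candidates per position — 1:thabeip {NOUN}; 2:zias {PREP}; 3:chistoush {VERB,DET}; 4:chistoush {VERB,DET}; 5:soimaunt {DET}; 6:thiski {PREP}; 7:soimaunt {DET}; 8:skaumsee {VERB}.
One satisfying assignment: NOUN PREP DET VERB DET PREP DET VERB.
Verifying each rule — rule 1 ok; rule 2 ok; rule 3 ok; rule 4 ok; rule 5 ok.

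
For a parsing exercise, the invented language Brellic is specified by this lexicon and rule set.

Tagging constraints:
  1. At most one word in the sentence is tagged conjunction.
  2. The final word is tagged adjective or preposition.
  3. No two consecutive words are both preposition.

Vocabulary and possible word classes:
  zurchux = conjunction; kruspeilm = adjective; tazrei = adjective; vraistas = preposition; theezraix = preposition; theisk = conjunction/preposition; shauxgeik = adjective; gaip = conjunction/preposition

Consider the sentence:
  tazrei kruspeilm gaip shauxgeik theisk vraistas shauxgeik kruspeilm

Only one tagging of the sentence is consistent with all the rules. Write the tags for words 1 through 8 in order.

adjective adjective preposition adjective conjunction preposition adjective adjective

Candidates per position — 1:tazrei {adjective}; 2:kruspeilm {adjective}; 3:gaip {conjunction,preposition}; 4:shauxgeik {adjective}; 5:theisk {conjunction,preposition}; 6:vraistas {preposition}; 7:shauxgeik {adjective}; 8:kruspeilm {adjective}.
If word 5 were preposition, no tagging could satisfy rule 3; so word 5 is conjunction.
If word 3 were conjunction, no tagging could satisfy rule 1; so word 3 is preposition.
The only consistent sequence is: adjective adjective preposition adjective conjunction preposition adjective adjective.
Check: rule 1 satisfied; rule 2 satisfied; rule 3 satisfied.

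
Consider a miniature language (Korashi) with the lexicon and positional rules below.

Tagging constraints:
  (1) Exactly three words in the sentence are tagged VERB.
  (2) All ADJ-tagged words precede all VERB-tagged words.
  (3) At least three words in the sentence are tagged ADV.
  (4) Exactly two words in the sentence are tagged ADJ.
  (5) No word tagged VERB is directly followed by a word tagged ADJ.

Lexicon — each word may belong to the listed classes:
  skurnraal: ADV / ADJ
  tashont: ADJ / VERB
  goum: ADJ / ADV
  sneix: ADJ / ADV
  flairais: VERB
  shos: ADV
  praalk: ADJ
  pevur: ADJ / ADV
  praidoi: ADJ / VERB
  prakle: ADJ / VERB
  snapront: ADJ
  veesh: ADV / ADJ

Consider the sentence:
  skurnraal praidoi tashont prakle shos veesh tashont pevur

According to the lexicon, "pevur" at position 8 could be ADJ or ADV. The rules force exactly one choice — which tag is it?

ADV

Candidates per position — 1:skurnraal {ADV,ADJ}; 2:praidoi {ADJ,VERB}; 3:tashont {ADJ,VERB}; 4:prakle {ADJ,VERB}; 5:shos {ADV}; 6:veesh {ADV,ADJ}; 7:tashont {ADJ,VERB}; 8:pevur {ADJ,ADV}.
Position 8: the remaining choice is settled jointly with positions 1, 2, 3, 4, 6, 7 — only ADV at position 8 is part of a tagging that satisfies every rule.
The only consistent sequence is: ADJ ADJ VERB VERB ADV ADV VERB ADV.
Checking: rule 1 satisfied; rule 2 satisfied; rule 3 satisfied; rule 4 satisfied; rule 5 satisfied.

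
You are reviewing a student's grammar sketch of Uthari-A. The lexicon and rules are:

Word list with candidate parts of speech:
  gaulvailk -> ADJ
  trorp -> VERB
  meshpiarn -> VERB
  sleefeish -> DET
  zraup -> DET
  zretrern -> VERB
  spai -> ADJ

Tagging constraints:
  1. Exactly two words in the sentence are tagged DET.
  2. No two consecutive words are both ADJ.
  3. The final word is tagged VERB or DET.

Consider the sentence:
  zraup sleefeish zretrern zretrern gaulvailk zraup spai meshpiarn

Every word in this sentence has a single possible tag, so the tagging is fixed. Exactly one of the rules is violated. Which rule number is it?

1

Fixed tagging: DET DET VERB VERB ADJ DET ADJ VERB.
Applying the rules: R1 ✗, R2 ✓, R3 ✓.
Only rule 1 fails.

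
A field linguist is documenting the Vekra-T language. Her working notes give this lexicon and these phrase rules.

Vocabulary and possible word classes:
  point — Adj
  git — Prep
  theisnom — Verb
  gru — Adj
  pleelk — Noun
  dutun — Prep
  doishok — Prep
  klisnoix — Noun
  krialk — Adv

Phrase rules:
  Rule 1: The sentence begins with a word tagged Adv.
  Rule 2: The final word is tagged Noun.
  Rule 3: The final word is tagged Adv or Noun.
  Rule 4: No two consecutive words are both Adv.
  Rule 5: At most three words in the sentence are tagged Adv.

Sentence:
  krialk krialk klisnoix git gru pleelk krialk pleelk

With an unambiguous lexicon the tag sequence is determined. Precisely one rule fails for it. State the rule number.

Fixed tagging: Adv Adv Noun Prep Adj Noun Adv Noun.
Applying the rules: R1 holds, R2 holds, R3 holds, R4 violated, R5 holds.
Only rule 4 fails.

4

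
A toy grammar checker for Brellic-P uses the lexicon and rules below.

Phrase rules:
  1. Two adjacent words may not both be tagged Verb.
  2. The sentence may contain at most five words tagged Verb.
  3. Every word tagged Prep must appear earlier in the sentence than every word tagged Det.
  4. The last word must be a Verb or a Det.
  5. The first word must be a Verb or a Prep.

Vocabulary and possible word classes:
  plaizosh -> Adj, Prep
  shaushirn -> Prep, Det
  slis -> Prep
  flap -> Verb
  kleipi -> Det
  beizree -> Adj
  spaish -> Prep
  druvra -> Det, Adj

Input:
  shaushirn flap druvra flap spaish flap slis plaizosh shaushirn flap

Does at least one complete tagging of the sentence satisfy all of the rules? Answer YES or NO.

YES

Candidates per position — 1:shaushirn {Prep,Det}; 2:flap {Verb}; 3:druvra {Det,Adj}; 4:flap {Verb}; 5:spaish {Prep}; 6:flap {Verb}; 7:slis {Prep}; 8:plaizosh {Adj,Prep}; 9:shaushirn {Prep,Det}; 10:flap {Verb}.
One satisfying assignment: Prep Verb Adj Verb Prep Verb Prep Adj Det Verb.
Checking: rule 1 holds; rule 2 holds; rule 3 holds; rule 4 holds; rule 5 holds.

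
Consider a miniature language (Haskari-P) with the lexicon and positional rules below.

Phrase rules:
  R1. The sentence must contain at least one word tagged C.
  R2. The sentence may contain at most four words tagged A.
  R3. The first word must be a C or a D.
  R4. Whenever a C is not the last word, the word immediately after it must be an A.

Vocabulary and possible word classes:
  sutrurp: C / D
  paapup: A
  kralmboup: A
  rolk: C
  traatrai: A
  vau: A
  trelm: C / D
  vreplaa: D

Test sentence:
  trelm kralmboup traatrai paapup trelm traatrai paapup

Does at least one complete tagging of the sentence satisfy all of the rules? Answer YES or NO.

NO

Candidates per position — 1:trelm {C,D}; 2:kralmboup {A}; 3:traatrai {A}; 4:paapup {A}; 5:trelm {C,D}; 6:traatrai {A}; 7:paapup {A}.
Rule 2 cannot be satisfied by any choice of tags from the lexicon.
So there is no consistent tagging.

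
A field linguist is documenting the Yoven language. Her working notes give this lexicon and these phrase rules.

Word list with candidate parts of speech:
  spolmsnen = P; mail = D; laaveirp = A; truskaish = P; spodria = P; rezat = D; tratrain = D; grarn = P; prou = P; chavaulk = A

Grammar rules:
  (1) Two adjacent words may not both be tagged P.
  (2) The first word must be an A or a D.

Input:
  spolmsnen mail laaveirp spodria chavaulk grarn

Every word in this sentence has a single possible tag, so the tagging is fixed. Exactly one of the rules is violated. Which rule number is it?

2

Fixed tagging: P D A P A P.
Checking each rule: R1 ok, R2 fails.
Only rule 2 fails.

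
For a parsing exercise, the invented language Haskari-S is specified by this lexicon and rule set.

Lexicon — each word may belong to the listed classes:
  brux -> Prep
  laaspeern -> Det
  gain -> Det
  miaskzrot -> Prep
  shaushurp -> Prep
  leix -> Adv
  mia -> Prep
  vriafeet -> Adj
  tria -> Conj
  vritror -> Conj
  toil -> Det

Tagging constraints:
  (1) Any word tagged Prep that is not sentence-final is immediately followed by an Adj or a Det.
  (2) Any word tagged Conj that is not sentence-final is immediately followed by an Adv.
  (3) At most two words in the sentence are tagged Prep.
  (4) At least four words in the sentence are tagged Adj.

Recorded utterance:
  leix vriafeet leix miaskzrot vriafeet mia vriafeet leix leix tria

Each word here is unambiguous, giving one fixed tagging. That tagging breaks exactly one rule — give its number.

4

Fixed tagging: Adv Adj Adv Prep Adj Prep Adj Adv Adv Conj.
Checking each rule: R1 ✓, R2 ✓, R3 ✓, R4 ✗.
Only rule 4 fails.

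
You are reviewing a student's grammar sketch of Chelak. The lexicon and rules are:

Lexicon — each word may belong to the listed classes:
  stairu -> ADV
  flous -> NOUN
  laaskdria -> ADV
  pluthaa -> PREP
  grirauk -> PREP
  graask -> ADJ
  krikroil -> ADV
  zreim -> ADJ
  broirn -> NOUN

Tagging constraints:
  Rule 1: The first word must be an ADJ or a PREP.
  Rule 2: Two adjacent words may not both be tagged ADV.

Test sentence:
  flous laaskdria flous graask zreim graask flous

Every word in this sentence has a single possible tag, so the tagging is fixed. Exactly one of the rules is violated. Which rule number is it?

Fixed tagging: NOUN ADV NOUN ADJ ADJ ADJ NOUN.
Checking each rule: R1 ✗, R2 ✓.
Only rule 1 fails.

1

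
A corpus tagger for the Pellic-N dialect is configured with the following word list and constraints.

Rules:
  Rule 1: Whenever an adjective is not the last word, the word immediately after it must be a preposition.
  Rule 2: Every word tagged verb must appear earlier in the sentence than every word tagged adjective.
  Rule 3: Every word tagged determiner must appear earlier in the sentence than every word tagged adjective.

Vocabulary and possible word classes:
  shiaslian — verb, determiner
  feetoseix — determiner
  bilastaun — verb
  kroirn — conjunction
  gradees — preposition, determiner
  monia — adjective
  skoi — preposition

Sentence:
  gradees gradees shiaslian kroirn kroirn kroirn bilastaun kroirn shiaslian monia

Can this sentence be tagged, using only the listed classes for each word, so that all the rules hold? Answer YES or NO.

YES

Candidates per position — 1:gradees {preposition,determiner}; 2:gradees {preposition,determiner}; 3:shiaslian {verb,determiner}; 4:kroirn {conjunction}; 5:kroirn {conjunction}; 6:kroirn {conjunction}; 7:bilastaun {verb}; 8:kroirn {conjunction}; 9:shiaslian {verb,determiner}; 10:monia {adjective}.
One satisfying assignment: determiner preposition verb conjunction conjunction conjunction verb conjunction verb adjective.
Rule-by-rule: rule 1 ok; rule 2 ok; rule 3 ok.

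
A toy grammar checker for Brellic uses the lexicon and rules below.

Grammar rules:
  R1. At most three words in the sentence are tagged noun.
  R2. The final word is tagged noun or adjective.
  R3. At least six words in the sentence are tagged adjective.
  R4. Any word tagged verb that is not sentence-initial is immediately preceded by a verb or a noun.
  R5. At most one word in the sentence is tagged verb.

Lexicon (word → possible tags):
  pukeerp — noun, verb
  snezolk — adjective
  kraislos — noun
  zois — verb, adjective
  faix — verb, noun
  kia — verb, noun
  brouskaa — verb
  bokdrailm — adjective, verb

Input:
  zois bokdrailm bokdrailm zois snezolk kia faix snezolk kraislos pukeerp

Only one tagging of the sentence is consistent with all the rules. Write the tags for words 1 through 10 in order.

Candidates per position — 1:zois {verb,adjective}; 2:bokdrailm {adjective,verb}; 3:bokdrailm {adjective,verb}; 4:zois {verb,adjective}; 5:snezolk {adjective}; 6:kia {verb,noun}; 7:faix {verb,noun}; 8:snezolk {adjective}; 9:kraislos {noun}; 10:pukeerp {noun,verb}.
Position 1: tagging it verb would leave rule 3 unsatisfiable, so it must be adjective.
Position 2: tagging it verb would leave rule 3 unsatisfiable, so it must be adjective.
Position 3: tagging it verb would leave rule 3 unsatisfiable, so it must be adjective.
Position 4: tagging it verb would leave rule 3 unsatisfiable, so it must be adjective.
Position 6: tagging it verb would leave rule 4 unsatisfiable, so it must be noun.
Position 10: tagging it verb would leave rule 2 unsatisfiable, so it must be noun.
Position 7: tagging it noun would leave rule 1 unsatisfiable, so it must be verb.
The unique satisfying tagging is: adjective adjective adjective adjective adjective noun verb adjective noun noun.
Rule-by-rule: rule 1 holds; rule 2 holds; rule 3 holds; rule 4 holds; rule 5 holds.

adjective adjective adjective adjective adjective noun verb adjective noun noun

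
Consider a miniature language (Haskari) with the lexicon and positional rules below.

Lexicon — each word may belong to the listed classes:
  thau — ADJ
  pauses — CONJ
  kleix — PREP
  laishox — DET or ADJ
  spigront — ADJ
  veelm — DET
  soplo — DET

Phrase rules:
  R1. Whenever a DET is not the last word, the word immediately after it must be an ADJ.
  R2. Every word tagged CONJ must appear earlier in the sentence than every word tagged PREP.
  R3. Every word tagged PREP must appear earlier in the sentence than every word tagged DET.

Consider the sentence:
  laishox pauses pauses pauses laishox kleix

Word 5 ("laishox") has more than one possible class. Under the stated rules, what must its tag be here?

Candidates per position — 1:laishox {DET,ADJ}; 2:pauses {CONJ}; 3:pauses {CONJ}; 4:pauses {CONJ}; 5:laishox {DET,ADJ}; 6:kleix {PREP}.
At position 1, choosing DET makes rule 1 impossible to satisfy; hence ADJ.
At position 5, choosing DET makes rule 1 impossible to satisfy; hence ADJ.
So the tagging must be: ADJ CONJ CONJ CONJ ADJ PREP.
Verifying each rule — rule 1 ✓; rule 2 ✓; rule 3 ✓.

ADJ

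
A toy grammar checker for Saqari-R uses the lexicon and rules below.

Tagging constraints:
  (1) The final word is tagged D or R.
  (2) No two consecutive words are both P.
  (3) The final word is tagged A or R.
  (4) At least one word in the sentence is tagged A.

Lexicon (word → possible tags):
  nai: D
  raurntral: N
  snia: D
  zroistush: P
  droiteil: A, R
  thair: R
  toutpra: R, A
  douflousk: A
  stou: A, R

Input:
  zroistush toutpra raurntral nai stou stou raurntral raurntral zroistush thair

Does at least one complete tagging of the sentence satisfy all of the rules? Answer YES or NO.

Candidates per position — 1:zroistush {P}; 2:toutpra {R,A}; 3:raurntral {N}; 4:nai {D}; 5:stou {A,R}; 6:stou {A,R}; 7:raurntral {N}; 8:raurntral {N}; 9:zroistush {P}; 10:thair {R}.
One satisfying assignment: P R N D A A N N P R.
Verifying each rule — rule 1 satisfied; rule 2 satisfied; rule 3 satisfied; rule 4 satisfied.

YES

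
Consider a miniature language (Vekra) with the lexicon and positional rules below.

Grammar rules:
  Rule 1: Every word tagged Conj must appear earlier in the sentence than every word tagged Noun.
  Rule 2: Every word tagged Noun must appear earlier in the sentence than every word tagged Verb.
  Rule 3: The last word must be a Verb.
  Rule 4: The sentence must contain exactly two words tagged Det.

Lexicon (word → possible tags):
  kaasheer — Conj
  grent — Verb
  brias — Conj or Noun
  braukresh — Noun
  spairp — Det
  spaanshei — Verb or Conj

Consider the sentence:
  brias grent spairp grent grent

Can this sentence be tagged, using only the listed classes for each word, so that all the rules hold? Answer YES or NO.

Candidates per position — 1:brias {Conj,Noun}; 2:grent {Verb}; 3:spairp {Det}; 4:grent {Verb}; 5:grent {Verb}.
Rule 4 cannot be satisfied by any choice of tags from the lexicon.
So there is no consistent tagging.

NO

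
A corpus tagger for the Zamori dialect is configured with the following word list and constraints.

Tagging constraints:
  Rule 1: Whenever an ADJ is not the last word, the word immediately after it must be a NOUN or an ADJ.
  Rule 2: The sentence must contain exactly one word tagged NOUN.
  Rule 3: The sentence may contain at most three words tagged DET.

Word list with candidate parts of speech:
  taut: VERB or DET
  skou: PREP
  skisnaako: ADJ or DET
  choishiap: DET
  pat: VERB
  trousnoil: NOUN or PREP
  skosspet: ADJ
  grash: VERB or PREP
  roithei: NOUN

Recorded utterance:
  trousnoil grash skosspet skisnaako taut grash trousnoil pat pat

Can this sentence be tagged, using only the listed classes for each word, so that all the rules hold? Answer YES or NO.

NO

Candidates per position — 1:trousnoil {NOUN,PREP}; 2:grash {VERB,PREP}; 3:skosspet {ADJ}; 4:skisnaako {ADJ,DET}; 5:taut {VERB,DET}; 6:grash {VERB,PREP}; 7:trousnoil {NOUN,PREP}; 8:pat {VERB}; 9:pat {VERB}.
Rule 1 cannot be satisfied by any choice of tags from the lexicon.
So there is no consistent tagging.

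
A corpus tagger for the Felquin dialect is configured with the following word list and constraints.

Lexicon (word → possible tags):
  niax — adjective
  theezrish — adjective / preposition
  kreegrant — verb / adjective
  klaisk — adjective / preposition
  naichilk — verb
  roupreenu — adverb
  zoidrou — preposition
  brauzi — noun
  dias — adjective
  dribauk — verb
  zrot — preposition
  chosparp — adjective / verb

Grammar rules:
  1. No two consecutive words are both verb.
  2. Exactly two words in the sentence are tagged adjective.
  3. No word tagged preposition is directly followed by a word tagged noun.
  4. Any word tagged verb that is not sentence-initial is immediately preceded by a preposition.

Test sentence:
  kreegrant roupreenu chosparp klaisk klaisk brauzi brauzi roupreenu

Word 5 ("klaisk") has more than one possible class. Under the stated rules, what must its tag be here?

adjective

Candidates per position — 1:kreegrant {verb,adjective}; 2:roupreenu {adverb}; 3:chosparp {adjective,verb}; 4:klaisk {adjective,preposition}; 5:klaisk {adjective,preposition}; 6:brauzi {noun}; 7:brauzi {noun}; 8:roupreenu {adverb}.
Position 3: tagging it verb would leave rule 4 unsatisfiable, so it must be adjective.
Position 5: tagging it preposition would leave rule 3 unsatisfiable, so it must be adjective.
Position 1: tagging it adjective would leave rule 2 unsatisfiable, so it must be verb.
Position 4: tagging it adjective would leave rule 2 unsatisfiable, so it must be preposition.
That leaves exactly one tagging: verb adverb adjective preposition adjective noun noun adverb.
Checking: rule 1 ✓; rule 2 ✓; rule 3 ✓; rule 4 ✓.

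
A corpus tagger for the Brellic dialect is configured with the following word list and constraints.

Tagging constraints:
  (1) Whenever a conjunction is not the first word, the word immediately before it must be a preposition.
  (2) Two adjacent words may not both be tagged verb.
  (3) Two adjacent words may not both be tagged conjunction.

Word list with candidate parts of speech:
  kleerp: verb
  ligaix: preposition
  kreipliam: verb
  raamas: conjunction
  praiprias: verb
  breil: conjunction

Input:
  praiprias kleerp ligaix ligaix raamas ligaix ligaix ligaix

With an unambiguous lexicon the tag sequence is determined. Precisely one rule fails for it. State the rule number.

Fixed tagging: verb verb preposition preposition conjunction preposition preposition preposition.
Applying the rules: R1 holds, R2 violated, R3 holds.
Only rule 2 fails.

2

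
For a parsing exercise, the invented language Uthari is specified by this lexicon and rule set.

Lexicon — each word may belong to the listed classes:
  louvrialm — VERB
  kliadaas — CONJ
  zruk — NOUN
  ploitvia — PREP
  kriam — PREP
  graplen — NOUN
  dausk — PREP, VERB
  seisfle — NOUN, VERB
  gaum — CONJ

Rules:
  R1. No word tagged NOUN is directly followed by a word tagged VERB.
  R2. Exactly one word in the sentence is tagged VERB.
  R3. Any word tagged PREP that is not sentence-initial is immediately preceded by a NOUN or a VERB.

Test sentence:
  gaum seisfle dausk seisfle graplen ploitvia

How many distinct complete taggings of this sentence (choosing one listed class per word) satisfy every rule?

2

Candidates per position — 1:gaum {CONJ}; 2:seisfle {NOUN,VERB}; 3:dausk {PREP,VERB}; 4:seisfle {NOUN,VERB}; 5:graplen {NOUN}; 6:ploitvia {PREP}.
There are 8 candidate sequences in total.
The sequences that satisfy every rule: CONJ NOUN PREP VERB NOUN PREP; CONJ VERB PREP NOUN NOUN PREP.
Count = 2.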